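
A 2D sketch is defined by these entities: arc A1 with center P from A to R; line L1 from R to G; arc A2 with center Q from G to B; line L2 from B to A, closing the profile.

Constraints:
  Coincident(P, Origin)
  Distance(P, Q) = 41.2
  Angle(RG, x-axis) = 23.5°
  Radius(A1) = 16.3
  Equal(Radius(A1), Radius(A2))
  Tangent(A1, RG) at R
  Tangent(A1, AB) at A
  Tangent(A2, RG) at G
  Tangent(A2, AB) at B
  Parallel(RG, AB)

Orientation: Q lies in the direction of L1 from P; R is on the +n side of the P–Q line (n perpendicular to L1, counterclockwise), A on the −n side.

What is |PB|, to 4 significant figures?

44.31

Tangency of A1 to both parallel lines with radius 16.3 puts R and A at P ± 16.3·n: R = (-6.500, 14.95), A = (6.500, -14.95). Equal radii place G and B the same way about Q: G = Q + 16.3·n = (31.28, 31.38), B = Q − 16.3·n = (44.28, 1.480). Then |PB| = |B − P| = 44.31.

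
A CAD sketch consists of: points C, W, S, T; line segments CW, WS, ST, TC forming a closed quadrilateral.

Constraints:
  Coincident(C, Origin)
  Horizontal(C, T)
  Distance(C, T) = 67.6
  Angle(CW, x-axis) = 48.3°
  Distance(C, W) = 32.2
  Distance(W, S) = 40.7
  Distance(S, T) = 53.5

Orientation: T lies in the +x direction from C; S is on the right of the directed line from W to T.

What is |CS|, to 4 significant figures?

23.37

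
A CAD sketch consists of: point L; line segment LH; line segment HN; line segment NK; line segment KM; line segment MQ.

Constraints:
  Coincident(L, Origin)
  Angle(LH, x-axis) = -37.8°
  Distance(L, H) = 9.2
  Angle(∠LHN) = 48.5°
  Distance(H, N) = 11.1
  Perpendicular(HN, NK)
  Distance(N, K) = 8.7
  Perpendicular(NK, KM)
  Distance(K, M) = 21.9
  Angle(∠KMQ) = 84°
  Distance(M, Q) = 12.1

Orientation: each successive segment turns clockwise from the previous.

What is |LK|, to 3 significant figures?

5.32

∠LHN = 48.5° gives HN at -169° from the x-axis; with |HN| = 11.1, N = (-3.64, -7.70). HN ⟂ NK, so NK runs at 101°; with |NK| = 8.7, K = (-5.25, 0.849). Then |LK| = |K − L| = 5.32.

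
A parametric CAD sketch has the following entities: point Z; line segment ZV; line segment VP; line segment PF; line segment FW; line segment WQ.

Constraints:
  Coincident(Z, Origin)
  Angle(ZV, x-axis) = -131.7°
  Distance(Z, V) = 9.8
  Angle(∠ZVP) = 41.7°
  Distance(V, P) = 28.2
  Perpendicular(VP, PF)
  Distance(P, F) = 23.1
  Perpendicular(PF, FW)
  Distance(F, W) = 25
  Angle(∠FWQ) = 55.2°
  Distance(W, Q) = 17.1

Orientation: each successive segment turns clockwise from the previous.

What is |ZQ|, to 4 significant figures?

6.187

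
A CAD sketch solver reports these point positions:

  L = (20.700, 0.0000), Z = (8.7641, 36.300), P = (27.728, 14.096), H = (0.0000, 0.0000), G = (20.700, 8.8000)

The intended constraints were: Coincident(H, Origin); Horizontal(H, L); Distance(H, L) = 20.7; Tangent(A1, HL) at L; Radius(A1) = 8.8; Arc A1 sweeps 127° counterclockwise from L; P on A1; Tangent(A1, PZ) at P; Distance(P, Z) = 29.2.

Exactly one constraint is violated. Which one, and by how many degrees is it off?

Tangent(A1, PZ) at P — off by 3.50°.

H = (0.00, 0.00) ✓; H.y = 0.00, L.y = 0.00 ✓; |HL| = 20.70 ✓; ∠(GL, LH) = 90.00° ✓; |GL| = 8.800 ✓; bearing(G→P) − bearing(G→L) = 127.0° ✓; |GP| = 8.800 ✓; ∠(GP, PZ) = 86.50° ✗; |PZ| = 29.20 ✓.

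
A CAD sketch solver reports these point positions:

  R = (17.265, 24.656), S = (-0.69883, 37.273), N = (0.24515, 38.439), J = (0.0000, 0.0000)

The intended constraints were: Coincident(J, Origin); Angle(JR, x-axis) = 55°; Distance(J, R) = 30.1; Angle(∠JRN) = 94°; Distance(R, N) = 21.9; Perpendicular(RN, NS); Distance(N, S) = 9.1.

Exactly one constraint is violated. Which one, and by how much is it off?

Distance(N, S) = 9.1 — off by 7.60.

J = (0.00, 0.00) ✓; JR at 55.00° ✓; |JR| = 30.10 ✓; ∠JRN = 94.00° ✓; |RN| = 21.90 ✓; ∠(RN, NS) = 90.01° ✓; |NS| = 1.500 ✗.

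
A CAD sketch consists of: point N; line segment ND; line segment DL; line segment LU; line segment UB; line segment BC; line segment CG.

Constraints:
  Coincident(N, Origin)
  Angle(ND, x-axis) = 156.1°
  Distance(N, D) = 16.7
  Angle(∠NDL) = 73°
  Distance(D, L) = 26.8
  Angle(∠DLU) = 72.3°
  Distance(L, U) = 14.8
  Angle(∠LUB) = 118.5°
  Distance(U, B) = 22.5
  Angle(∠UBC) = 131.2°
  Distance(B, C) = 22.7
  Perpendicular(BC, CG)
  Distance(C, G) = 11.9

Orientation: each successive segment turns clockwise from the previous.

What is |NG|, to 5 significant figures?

25.956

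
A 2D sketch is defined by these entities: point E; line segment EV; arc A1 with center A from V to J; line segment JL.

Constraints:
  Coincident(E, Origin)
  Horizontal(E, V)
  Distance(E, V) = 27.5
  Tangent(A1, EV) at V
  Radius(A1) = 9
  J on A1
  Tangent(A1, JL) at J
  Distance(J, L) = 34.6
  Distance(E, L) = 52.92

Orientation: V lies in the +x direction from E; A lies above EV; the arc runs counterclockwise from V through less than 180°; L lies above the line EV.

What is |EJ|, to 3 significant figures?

37.9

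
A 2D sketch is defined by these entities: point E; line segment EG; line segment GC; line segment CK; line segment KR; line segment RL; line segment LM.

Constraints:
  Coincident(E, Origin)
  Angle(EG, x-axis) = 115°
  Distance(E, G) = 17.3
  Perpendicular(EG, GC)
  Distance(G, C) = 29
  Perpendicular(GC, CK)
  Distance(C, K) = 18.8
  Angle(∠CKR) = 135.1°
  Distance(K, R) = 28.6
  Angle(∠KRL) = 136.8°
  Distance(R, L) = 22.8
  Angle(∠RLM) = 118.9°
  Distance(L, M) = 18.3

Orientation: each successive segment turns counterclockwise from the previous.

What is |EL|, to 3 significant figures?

26.5

∠CKR = 135.1° gives KR at -20.1° from the x-axis; with |KR| = 28.6, R = (1.21, -23.4). ∠KRL = 136.8° gives RL at 23.1° from the x-axis; with |RL| = 22.8, L = (22.2, -14.5). Then |EL| = |L − E| = 26.5.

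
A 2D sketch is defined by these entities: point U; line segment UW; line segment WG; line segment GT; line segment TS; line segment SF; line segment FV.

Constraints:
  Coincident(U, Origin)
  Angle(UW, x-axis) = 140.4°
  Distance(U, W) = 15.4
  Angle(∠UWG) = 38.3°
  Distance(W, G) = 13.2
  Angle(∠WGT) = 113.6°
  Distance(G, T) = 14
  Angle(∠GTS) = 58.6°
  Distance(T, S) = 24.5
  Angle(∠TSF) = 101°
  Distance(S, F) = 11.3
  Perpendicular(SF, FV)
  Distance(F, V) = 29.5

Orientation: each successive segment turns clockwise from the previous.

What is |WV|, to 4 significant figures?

23.60

∠TSF = 101.0° gives SF at 91.90° from the x-axis; with |SF| = 11.3, F = (-17.92, 11.73). SF is perpendicular to FV, so FV runs at 1.900°; with |FV| = 29.5, V = (11.56, 12.71). Then |WV| = |V − W| = 23.60.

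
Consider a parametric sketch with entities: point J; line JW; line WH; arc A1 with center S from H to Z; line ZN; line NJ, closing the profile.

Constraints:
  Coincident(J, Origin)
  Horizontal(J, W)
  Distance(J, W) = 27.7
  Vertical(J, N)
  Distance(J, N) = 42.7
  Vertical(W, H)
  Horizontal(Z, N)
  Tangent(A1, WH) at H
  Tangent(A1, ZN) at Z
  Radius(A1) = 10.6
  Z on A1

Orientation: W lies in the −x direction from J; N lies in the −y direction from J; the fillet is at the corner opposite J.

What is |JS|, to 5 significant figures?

36.371

J and N share the same x with |JN| = 42.7 and N on the −y side, so N = (0.0000, -42.700). The virtual corner opposite J is at (-27.700, -42.700). Tangency of A1 to WH means the radius SH is perpendicular to WH and since A1 is tangent to ZN there, SZ ⟂ ZN, with radius 10.6, so the center S sits 10.6 in from both sides at S = (-17.100, -32.100). Then |JS| = |S − J| = 36.371.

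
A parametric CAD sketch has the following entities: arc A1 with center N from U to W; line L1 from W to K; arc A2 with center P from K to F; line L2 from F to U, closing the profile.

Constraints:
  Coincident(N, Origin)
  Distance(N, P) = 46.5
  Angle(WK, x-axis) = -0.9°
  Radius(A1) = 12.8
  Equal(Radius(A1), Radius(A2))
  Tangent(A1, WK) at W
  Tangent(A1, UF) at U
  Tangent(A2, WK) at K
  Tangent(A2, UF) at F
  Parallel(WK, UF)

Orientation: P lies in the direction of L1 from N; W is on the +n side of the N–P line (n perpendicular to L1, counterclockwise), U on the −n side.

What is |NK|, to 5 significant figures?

48.230

The slot axis is L1's direction at -0.9°, so u = (cos -0.9°, sin -0.9°) = (0.99988, -0.015707) and n = (−sin -0.9°, cos -0.9°) = (0.015707, 0.99988). N is at the origin and P lies 46.5 along u from N, so P = 46.5·u = (46.494, -0.73039). Tangency of A1 to both parallel lines with radius 12.8 puts W and U at N ± 12.8·n: W = (0.20105, 12.798), U = (-0.20105, -12.798). Equal radii place K and F the same way about P: K = P + 12.8·n = (46.695, 12.068), F = P − 12.8·n = (46.293, -13.529). Then |NK| = |K − N| = 48.230.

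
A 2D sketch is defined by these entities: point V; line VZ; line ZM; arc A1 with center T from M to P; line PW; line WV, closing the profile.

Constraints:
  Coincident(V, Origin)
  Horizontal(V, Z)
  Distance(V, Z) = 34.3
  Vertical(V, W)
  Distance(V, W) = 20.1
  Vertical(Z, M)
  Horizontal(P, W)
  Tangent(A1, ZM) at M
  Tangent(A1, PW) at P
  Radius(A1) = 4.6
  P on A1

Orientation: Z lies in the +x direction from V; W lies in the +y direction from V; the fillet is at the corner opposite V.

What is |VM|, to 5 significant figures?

37.640

V is at the origin; V and Z share the same y with |VZ| = 34.3 and Z on the +x side, so Z = (34.300, 0.0000). V and W share the same x with |VW| = 20.1 and W on the +y side, so W = (0.0000, 20.100). The virtual corner opposite V is at (34.300, 20.100). The tangent condition forces TM to be normal to ZM and A1 meets PW tangentially, so TP is at right angles to PW, with radius 4.6, so the center T sits 4.6 in from both sides at T = (29.700, 15.500). That places the tangent points at M = (34.300, 15.500) on ZM and P = (29.700, 20.100) on PW. Then |VM| = |M − V| = 37.640.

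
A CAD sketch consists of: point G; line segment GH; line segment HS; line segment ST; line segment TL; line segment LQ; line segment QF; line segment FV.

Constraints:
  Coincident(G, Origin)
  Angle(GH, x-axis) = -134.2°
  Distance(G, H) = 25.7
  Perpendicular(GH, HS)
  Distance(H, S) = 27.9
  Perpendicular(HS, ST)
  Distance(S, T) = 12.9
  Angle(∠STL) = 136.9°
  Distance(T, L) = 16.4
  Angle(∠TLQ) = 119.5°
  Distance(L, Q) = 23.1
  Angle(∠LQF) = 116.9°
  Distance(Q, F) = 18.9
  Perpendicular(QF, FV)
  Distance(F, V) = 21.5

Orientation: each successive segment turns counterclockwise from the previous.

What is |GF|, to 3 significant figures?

26.6

G is at the origin; GH runs at -134.2° with length 25.7, so H = (-17.9, -18.4). GH ⟂ HS, so HS runs at -44.2°; with |HS| = 27.9, S = (2.08, -37.9). The perpendicularity gives ST at right angles to HS, so ST runs at 45.8°; with |ST| = 12.9, T = (11.1, -28.6). ∠STL = 136.9° gives TL at 88.9° from the x-axis; with |TL| = 16.4, L = (11.4, -12.2). ∠TLQ = 119.5° gives LQ at 149° from the x-axis; with |LQ| = 23.1, Q = (-8.49, -0.472). ∠LQF = 116.9° gives QF at -148° from the x-axis; with |QF| = 18.9, F = (-24.4, -10.6). Then |GF| = |F − G| = 26.6.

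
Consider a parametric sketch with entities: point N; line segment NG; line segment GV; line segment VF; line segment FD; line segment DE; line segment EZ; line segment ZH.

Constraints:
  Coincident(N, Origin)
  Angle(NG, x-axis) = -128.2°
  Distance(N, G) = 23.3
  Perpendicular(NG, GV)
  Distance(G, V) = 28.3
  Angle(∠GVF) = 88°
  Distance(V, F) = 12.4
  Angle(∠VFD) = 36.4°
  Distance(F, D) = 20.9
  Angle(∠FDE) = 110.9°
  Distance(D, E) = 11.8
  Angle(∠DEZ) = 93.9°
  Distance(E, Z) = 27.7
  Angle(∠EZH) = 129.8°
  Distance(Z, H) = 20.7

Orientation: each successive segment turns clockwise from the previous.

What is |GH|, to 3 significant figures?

53.7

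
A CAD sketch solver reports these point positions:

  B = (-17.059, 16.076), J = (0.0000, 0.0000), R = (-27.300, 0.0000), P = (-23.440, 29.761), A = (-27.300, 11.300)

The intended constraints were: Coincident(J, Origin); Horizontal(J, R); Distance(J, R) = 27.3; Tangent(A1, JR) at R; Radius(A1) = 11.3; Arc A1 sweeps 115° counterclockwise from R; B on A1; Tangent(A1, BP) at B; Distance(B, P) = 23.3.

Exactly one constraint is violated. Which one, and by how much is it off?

Distance(B, P) = 23.3 — off by 8.20.

J = (0.00, 0.00) ✓; J.y = 0.00, R.y = 0.00 ✓; |JR| = 27.30 ✓; ∠(AR, RJ) = 90.00° ✓; |AR| = 11.30 ✓; bearing(A→B) − bearing(A→R) = 115.0° ✓; |AB| = 11.30 ✓; ∠(AB, BP) = 90.00° ✓; |BP| = 15.10 ✗.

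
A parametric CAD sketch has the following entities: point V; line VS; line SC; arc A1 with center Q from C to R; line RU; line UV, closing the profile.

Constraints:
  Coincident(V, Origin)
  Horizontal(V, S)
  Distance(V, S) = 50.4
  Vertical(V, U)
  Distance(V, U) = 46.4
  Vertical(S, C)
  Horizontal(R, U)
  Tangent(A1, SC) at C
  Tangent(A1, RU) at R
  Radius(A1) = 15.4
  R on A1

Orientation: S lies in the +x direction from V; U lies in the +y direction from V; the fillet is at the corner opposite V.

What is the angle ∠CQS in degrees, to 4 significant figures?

63.58°

The virtual corner opposite V is at (50.40, 46.40). The tangent condition forces QC to be normal to SC and A1 meets RU tangentially, so QR is at right angles to RU, with radius 15.4, so the center Q sits 15.4 in from both sides at Q = (35.00, 31.00). That places the tangent points at C = (50.40, 31.00) on SC and R = (35.00, 46.40) on RU. Then cos ∠CQS = QC·QS / (|QC||QS|), giving 63.58°.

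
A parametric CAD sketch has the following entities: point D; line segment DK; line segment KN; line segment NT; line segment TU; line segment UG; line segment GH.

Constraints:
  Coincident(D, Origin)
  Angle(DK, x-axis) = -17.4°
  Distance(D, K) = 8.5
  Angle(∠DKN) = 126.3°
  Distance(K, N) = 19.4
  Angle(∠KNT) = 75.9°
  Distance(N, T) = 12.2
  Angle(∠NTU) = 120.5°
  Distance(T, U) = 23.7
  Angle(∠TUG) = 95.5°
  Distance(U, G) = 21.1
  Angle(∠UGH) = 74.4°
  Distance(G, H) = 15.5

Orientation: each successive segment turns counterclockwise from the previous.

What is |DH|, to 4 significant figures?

11.46

D is at the origin; DK runs at -17.4° with length 8.5, so K = (8.111, -2.542). ∠DKN = 126.3° gives KN at 36.30° from the x-axis; with |KN| = 19.4, N = (23.75, 8.943). ∠KNT = 75.9° gives NT at 140.4° from the x-axis; with |NT| = 12.2, T = (14.35, 16.72). ∠NTU = 120.5° gives TU at -160.1° from the x-axis; with |TU| = 23.7, U = (-7.939, 8.653). ∠TUG = 95.5° gives UG at -75.60° from the x-axis; with |UG| = 21.1, G = (-2.692, -11.78). ∠UGH = 74.4° gives GH at 30.00° from the x-axis; with |GH| = 15.5, H = (10.73, -4.034). Then |DH| = |H − D| = 11.46.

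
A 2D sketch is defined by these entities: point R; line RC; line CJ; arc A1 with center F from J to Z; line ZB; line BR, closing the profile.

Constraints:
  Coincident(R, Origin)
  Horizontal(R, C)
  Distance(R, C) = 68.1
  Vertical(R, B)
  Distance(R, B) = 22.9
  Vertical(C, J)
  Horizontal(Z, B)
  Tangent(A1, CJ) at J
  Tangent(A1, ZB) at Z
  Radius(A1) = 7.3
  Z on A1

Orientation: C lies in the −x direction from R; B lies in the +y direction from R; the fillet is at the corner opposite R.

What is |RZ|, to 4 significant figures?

64.97

R is at the origin; RC is horizontal with |RC| = 68.1 and C on the −x side, so C = (-68.10, 0.000). RB is vertical with |RB| = 22.9 and B on the +y side, so B = (0.000, 22.90). The virtual corner opposite R is at (-68.10, 22.90). Since A1 is tangent to CJ there, FJ ⟂ CJ and the tangent condition forces FZ to be normal to ZB, with radius 7.3, so the center F sits 7.3 in from both sides at F = (-60.80, 15.60). That places the tangent points at J = (-68.10, 15.60) on CJ and Z = (-60.80, 22.90) on ZB. Then |RZ| = |Z − R| = 64.97.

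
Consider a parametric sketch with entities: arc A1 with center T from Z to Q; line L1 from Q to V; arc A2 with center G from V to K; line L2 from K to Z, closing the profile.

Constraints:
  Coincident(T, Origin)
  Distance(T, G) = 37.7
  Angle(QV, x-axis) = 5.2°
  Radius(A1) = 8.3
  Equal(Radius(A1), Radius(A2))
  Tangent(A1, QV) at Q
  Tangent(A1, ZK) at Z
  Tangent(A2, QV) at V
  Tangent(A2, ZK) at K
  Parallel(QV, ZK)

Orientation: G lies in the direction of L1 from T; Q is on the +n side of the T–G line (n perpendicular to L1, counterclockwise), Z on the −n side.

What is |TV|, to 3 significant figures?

38.6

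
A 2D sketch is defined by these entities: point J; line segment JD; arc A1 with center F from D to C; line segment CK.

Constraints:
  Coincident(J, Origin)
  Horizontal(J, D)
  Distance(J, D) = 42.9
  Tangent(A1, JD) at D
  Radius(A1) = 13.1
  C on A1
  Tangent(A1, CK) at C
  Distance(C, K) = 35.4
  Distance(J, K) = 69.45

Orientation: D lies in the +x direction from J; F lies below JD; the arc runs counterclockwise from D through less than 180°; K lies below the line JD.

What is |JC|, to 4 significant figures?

36.68

J is at the origin; JD is horizontal with |JD| = 42.9 and D on the +x side, so D = (42.90, 0.000). Since A1 is tangent to JD there, FD ⟂ JD, so F = D + (0, -13.1) = (42.90, -13.10). Since FC ⟂ CK (tangency), |FK| = √(13.1² + 35.4²) = 37.75 regardless of where C sits on A1. So K lies on both circle(J, 69.45) and circle(F, 37.75); the below-JD intersection is K = (47.62, -50.55). C is the foot of the tangent from K: C = (31.28, -19.15).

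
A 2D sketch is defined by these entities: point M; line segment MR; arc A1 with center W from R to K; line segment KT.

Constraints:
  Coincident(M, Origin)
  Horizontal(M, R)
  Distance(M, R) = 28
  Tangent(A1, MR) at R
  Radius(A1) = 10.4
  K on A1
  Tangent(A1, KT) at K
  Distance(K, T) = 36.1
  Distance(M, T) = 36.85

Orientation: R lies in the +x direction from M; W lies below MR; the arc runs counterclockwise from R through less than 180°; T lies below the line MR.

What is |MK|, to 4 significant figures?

19.66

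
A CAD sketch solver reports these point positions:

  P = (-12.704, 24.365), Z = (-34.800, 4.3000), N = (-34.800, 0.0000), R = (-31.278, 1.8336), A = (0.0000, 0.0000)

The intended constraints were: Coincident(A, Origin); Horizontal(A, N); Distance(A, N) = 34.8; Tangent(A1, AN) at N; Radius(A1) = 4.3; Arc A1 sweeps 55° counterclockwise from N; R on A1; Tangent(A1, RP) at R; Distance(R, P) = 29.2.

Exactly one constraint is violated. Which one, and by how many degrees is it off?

Tangent(A1, RP) at R — off by 4.50°.

A = (0.00, 0.00) ✓; A.y = 0.00, N.y = 0.00 ✓; |AN| = 34.80 ✓; ∠(ZN, NA) = 90.00° ✓; |ZN| = 4.300 ✓; bearing(Z→R) − bearing(Z→N) = 55.00° ✓; |ZR| = 4.300 ✓; ∠(ZR, RP) = 94.50° ✗; |RP| = 29.20 ✓.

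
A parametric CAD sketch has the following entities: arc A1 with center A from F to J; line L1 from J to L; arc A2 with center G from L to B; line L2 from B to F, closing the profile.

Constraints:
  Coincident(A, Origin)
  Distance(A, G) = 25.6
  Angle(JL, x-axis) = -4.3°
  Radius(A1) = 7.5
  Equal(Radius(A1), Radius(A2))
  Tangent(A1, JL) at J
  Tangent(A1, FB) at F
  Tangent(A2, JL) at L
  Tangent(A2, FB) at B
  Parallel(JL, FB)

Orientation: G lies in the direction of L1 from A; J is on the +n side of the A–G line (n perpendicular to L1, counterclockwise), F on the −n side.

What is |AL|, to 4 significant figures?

26.68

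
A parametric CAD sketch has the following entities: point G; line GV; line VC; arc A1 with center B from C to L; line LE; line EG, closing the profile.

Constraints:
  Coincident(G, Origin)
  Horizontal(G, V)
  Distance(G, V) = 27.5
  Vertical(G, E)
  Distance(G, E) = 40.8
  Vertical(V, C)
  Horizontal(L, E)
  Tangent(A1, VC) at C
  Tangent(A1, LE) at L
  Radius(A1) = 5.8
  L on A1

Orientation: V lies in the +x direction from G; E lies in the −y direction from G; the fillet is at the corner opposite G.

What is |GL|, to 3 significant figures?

46.2

G is at the origin; GV is horizontal with |GV| = 27.5 and V on the +x side, so V = (27.5, 0.00). G and E share the same x with |GE| = 40.8 and E on the −y side, so E = (0.00, -40.8). The virtual corner opposite G is at (27.5, -40.8). The tangent condition forces BC to be normal to VC and since A1 is tangent to LE there, BL ⟂ LE, with radius 5.8, so the center B sits 5.8 in from both sides at B = (21.7, -35.0). That places the tangent points at C = (27.5, -35.0) on VC and L = (21.7, -40.8) on LE. Then |GL| = |L − G| = 46.2.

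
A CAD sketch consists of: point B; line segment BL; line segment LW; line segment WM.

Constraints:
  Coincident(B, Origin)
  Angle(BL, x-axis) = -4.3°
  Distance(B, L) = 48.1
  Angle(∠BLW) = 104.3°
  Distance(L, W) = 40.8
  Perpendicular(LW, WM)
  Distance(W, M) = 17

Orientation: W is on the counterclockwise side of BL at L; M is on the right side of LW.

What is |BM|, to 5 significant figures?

82.592

B is at the origin; BL runs at -4.3° with length 48.1, so L = 48.1·(cos -4.3°, sin -4.3°) = (47.965, -3.6065). ∠BLW = 104.3°, so LW runs at -4.3° + (180° − 104.3°) = 71.400° from the x-axis; with |LW| = 40.8, W = L + 40.8·(cos 71.400°, sin 71.400°) = (60.978, 35.062). LW is perpendicular to WM; with |WM| = 17.0 on the right of LW, M = W + 17.0·(0.94777, -0.31896) = (77.090, 29.640). Then |BM| = |M − B| = 82.592.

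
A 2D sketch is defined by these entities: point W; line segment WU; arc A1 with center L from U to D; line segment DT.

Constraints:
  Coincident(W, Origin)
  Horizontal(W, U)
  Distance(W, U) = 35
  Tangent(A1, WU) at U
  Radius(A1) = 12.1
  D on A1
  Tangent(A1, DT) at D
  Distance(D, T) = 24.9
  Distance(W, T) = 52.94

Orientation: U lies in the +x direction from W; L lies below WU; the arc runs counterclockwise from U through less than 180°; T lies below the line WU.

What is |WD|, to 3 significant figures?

29.7

W is at the origin; WU is horizontal with |WU| = 35.0 and U on the +x side, so U = (35.0, 0.00). The tangent condition forces LU to be normal to WU, so L = U + (0, -12.1) = (35.0, -12.1). Since LD ⟂ DT (tangency), |LT| = √(12.1² + 24.9²) = 27.7 regardless of where D sits on A1. So T lies on both circle(W, 52.94) and circle(L, 27.7); the below-WU intersection is T = (34.9, -39.8). D is the foot of the tangent from T: D = (24.1, -17.4).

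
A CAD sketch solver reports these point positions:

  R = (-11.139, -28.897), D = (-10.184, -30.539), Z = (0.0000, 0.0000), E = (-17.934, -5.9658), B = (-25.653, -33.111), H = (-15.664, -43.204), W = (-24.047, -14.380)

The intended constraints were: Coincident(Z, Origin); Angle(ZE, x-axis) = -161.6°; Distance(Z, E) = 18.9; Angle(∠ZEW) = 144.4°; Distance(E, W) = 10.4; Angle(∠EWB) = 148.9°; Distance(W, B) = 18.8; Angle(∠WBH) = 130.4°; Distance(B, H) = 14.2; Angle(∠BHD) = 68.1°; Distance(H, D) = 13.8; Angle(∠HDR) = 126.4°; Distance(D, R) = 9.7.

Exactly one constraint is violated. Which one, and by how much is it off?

Distance(D, R) = 9.7 — off by 7.80.

Z = (0.00, 0.00) ✓; ZE at -161.6° ✓; |ZE| = 18.90 ✓; ∠ZEW = 144.4° ✓; |EW| = 10.40 ✓; ∠EWB = 148.9° ✓; |WB| = 18.80 ✓; ∠WBH = 130.4° ✓; |BH| = 14.20 ✓; ∠BHD = 68.10° ✓; |HD| = 13.80 ✓; ∠HDR = 126.4° ✓; |DR| = 1.900 ✗.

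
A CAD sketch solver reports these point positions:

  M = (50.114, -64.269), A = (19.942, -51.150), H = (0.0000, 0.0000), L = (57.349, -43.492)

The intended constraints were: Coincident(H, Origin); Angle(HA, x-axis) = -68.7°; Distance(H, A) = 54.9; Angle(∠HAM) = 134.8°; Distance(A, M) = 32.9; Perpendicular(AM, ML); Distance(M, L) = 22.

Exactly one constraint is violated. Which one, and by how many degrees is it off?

Perpendicular(AM, ML) — off by 4.30°.

H = (0.00, 0.00) ✓; HA at -68.70° ✓; |HA| = 54.90 ✓; ∠HAM = 134.8° ✓; |AM| = 32.90 ✓; ∠(AM, ML) = 94.30° ✗; |ML| = 22.00 ✓.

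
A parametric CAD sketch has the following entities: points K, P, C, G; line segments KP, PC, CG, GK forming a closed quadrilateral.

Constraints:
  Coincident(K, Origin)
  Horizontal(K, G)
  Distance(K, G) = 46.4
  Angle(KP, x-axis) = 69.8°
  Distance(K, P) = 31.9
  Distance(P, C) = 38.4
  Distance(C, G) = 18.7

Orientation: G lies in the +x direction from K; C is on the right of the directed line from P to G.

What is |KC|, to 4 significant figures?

28.56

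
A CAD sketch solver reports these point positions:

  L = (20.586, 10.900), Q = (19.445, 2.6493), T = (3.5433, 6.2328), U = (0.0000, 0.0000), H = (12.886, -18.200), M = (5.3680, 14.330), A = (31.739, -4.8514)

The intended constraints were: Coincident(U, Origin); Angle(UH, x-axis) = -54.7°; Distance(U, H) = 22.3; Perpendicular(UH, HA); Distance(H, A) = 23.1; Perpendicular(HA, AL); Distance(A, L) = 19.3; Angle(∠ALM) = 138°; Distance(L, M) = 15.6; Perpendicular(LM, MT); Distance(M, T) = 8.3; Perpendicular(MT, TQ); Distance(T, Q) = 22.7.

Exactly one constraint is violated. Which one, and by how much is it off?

Distance(T, Q) = 22.7 — off by 6.40.

U = (0.00, 0.00) ✓; UH at -54.70° ✓; |UH| = 22.30 ✓; ∠(UH, HA) = 90.00° ✓; |HA| = 23.10 ✓; ∠(HA, AL) = 90.00° ✓; |AL| = 19.30 ✓; ∠ALM = 138.0° ✓; |LM| = 15.60 ✓; ∠(LM, MT) = 90.00° ✓; |MT| = 8.300 ✓; ∠(MT, TQ) = 90.00° ✓; |TQ| = 16.30 ✗.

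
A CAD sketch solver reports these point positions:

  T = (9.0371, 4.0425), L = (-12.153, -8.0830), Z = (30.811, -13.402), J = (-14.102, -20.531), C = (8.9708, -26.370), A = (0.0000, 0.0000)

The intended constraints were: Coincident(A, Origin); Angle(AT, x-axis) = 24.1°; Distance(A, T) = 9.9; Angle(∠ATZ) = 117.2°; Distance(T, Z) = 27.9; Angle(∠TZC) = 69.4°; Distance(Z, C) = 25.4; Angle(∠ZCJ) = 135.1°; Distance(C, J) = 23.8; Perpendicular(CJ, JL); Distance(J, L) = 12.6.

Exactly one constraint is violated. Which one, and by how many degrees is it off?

Perpendicular(CJ, JL) — off by 5.30°.

A = (0.00, 0.00) ✓; AT at 24.10° ✓; |AT| = 9.900 ✓; ∠ATZ = 117.2° ✓; |TZ| = 27.90 ✓; ∠TZC = 69.40° ✓; |ZC| = 25.40 ✓; ∠ZCJ = 135.1° ✓; |CJ| = 23.80 ✓; ∠(CJ, JL) = 84.70° ✗; |JL| = 12.60 ✓.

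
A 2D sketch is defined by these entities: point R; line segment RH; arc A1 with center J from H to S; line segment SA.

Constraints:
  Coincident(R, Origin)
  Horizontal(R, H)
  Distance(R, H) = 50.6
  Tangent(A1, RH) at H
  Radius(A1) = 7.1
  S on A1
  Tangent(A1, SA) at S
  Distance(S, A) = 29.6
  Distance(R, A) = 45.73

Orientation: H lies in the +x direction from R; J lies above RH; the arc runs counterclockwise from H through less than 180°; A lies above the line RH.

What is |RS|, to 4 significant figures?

56.63

Checks: ∠(JH, HR) = 90.00° ✓; |JH| = 7.100 ✓; |JS| = 7.100 ✓; ∠(JS, SA) = 90.00° ✓; |SA| = 29.60 ✓; |RA| = 45.73 ✓.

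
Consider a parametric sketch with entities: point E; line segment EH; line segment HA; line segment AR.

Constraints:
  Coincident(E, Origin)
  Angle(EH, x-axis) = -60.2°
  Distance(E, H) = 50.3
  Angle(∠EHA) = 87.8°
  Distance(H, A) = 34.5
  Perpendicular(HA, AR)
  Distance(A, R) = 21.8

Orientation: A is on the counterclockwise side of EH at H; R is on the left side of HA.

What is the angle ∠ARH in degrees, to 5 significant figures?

57.712°

E is at the origin; EH runs at -60.2° with length 50.3, so H = 50.3·(cos -60.2°, sin -60.2°) = (24.998, -43.649). ∠EHA = 87.8°, so HA runs at -60.2° + (180° − 87.8°) = 32.000° from the x-axis; with |HA| = 34.5, A = H + 34.5·(cos 32.000°, sin 32.000°) = (54.255, -25.366). HA ⟂ AR; with |AR| = 21.8 on the left of HA, R = A + 21.8·(-0.52992, 0.84805) = (42.703, -6.8789). Then cos ∠ARH = RA·RH / (|RA||RH|), giving 57.712°.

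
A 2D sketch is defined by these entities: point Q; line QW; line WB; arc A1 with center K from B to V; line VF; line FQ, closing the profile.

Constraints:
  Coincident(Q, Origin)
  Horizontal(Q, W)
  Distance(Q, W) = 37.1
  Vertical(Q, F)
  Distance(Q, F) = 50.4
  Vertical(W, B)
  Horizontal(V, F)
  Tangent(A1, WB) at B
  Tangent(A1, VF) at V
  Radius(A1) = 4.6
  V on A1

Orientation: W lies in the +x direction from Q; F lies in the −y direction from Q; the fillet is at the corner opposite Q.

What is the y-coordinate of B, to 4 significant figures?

-45.80

The virtual corner opposite Q is at (37.10, -50.40). Since A1 is tangent to WB there, KB ⟂ WB and A1 meets VF tangentially, so KV is at right angles to VF, with radius 4.6, so the center K sits 4.6 in from both sides at K = (32.50, -45.80). That places the tangent points at B = (37.10, -45.80) on WB and V = (32.50, -50.40) on VF. So B.y = -45.80.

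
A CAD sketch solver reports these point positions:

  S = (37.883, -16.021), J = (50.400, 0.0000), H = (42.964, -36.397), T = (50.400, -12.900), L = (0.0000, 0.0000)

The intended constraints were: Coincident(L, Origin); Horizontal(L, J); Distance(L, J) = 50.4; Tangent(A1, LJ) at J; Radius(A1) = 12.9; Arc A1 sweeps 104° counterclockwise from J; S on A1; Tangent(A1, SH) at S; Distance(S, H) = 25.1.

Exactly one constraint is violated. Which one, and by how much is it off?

Distance(S, H) = 25.1 — off by 4.10.

L = (0.00, 0.00) ✓; L.y = 0.00, J.y = 0.00 ✓; |LJ| = 50.40 ✓; ∠(TJ, JL) = 90.00° ✓; |TJ| = 12.90 ✓; bearing(T→S) − bearing(T→J) = 104.0° ✓; |TS| = 12.90 ✓; ∠(TS, SH) = 90.00° ✓; |SH| = 21.00 ✗.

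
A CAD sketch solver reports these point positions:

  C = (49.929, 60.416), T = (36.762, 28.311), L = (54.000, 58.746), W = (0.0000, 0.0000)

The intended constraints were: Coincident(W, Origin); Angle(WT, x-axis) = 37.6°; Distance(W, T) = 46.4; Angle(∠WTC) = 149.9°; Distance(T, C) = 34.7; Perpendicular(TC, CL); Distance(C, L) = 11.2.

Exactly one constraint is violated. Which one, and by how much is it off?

Distance(C, L) = 11.2 — off by 6.80.

W = (0.00, 0.00) ✓; WT at 37.60° ✓; |WT| = 46.40 ✓; ∠WTC = 149.9° ✓; |TC| = 34.70 ✓; ∠(TC, CL) = 90.00° ✓; |CL| = 4.400 ✗.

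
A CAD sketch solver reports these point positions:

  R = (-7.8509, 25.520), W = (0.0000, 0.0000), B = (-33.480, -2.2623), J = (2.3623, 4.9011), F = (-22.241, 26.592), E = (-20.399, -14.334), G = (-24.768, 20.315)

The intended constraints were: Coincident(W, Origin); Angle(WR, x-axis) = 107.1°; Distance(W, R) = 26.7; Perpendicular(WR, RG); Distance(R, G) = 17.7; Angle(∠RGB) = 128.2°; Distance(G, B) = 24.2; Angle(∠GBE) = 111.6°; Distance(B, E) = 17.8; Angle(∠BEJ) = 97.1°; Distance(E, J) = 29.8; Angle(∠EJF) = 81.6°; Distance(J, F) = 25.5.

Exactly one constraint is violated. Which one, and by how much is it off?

Distance(J, F) = 25.5 — off by 7.30.

W = (0.00, 0.00) ✓; WR at 107.1° ✓; |WR| = 26.70 ✓; ∠(WR, RG) = 90.00° ✓; |RG| = 17.70 ✓; ∠RGB = 128.2° ✓; |GB| = 24.20 ✓; ∠GBE = 111.6° ✓; |BE| = 17.80 ✓; ∠BEJ = 97.10° ✓; |EJ| = 29.80 ✓; ∠EJF = 81.60° ✓; |JF| = 32.80 ✗.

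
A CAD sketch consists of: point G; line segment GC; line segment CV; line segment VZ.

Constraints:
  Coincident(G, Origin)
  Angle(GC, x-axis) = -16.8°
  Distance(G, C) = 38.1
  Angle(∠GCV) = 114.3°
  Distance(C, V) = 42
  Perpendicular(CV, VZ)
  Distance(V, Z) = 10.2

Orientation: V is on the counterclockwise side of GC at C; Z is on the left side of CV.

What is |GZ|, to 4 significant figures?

62.68

G is at the origin; GC runs at -16.8° with length 38.1, so C = 38.1·(cos -16.8°, sin -16.8°) = (36.47, -11.01). ∠GCV = 114.3°, so CV runs at -16.8° + (180° − 114.3°) = 48.90° from the x-axis; with |CV| = 42.0, V = C + 42.0·(cos 48.90°, sin 48.90°) = (64.08, 20.64). CV is perpendicular to VZ; with |VZ| = 10.2 on the left of CV, Z = V + 10.2·(-0.7536, 0.6574) = (56.40, 27.34). Then |GZ| = |Z − G| = 62.68.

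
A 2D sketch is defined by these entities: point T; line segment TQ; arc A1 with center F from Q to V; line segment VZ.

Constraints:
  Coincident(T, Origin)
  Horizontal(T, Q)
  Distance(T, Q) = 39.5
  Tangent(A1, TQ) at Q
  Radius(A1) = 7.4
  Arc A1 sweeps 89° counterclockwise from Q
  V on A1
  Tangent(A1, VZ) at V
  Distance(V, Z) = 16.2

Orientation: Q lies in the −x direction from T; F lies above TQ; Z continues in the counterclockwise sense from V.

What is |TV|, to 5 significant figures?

32.914

T is at the origin; TQ is horizontal with |TQ| = 39.5 and Q on the −x side, so Q = (-39.500, 0.0000). Since A1 is tangent to TQ there, FQ ⟂ TQ, so F = Q + (0, 7.4) = (-39.500, 7.4000). On A1, Q sits at bearing -90° from F; an 89° counterclockwise sweep puts V at bearing -1°, so V = F + 7.4·(cos -1°, sin -1°) = (-32.101, 7.2709). Then |TV| = |V − T| = 32.914.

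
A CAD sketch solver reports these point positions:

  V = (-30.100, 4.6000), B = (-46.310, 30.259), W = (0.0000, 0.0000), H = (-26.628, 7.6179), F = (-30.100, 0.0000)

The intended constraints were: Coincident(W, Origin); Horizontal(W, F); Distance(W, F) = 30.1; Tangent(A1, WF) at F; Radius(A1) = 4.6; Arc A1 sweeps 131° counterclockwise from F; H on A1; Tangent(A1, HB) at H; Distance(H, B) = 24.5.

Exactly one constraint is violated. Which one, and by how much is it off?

Distance(H, B) = 24.5 — off by 5.50.

W = (0.00, 0.00) ✓; W.y = 0.00, F.y = 0.00 ✓; |WF| = 30.10 ✓; ∠(VF, FW) = 90.00° ✓; |VF| = 4.600 ✓; bearing(V→H) − bearing(V→F) = 131.0° ✓; |VH| = 4.600 ✓; ∠(VH, HB) = 90.00° ✓; |HB| = 30.00 ✗.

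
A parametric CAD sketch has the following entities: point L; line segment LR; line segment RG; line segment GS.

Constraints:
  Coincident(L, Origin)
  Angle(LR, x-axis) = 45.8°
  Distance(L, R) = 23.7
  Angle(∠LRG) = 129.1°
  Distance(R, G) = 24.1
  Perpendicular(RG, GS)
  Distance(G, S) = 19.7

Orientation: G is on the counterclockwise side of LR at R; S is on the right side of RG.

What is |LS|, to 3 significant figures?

54.5

L is at the origin; LR runs at 45.8° with length 23.7, so R = 23.7·(cos 45.8°, sin 45.8°) = (16.5, 17.0). ∠LRG = 129.1°, so RG runs at 45.8° + (180° − 129.1°) = 96.7° from the x-axis; with |RG| = 24.1, G = R + 24.1·(cos 96.7°, sin 96.7°) = (13.7, 40.9). RG ⟂ GS; with |GS| = 19.7 on the right of RG, S = G + 19.7·(0.993, 0.117) = (33.3, 43.2). Then |LS| = |S − L| = 54.5.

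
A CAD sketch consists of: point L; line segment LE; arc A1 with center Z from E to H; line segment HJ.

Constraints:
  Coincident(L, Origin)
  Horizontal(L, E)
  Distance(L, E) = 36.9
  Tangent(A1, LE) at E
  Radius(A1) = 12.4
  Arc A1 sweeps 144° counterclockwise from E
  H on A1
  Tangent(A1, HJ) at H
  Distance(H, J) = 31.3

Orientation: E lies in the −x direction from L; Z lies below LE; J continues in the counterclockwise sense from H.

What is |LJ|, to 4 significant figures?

44.98

On A1, E sits at bearing 90° from Z; a 144° counterclockwise sweep puts H at bearing 234°, so H = Z + 12.4·(cos 234°, sin 234°) = (-44.19, -22.43). The tangent condition forces ZH to be normal to HJ, so HJ runs along (−sin 234°, cos 234°); with |HJ| = 31.3, J = (-18.87, -40.83). Then |LJ| = |J − L| = 44.98.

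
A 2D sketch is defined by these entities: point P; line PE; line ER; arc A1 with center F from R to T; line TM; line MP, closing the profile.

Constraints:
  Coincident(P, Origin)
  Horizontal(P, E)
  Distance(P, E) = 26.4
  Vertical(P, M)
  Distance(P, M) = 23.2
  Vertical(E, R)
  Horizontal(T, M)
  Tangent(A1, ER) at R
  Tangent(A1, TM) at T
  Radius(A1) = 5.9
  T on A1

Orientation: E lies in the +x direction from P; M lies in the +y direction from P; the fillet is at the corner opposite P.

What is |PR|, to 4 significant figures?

31.56

P is at the origin; PE is horizontal with |PE| = 26.4 and E on the +x side, so E = (26.40, 0.000). P and M share the same x with |PM| = 23.2 and M on the +y side, so M = (0.000, 23.20). The virtual corner opposite P is at (26.40, 23.20). Since A1 is tangent to ER there, FR ⟂ ER and since A1 is tangent to TM there, FT ⟂ TM, with radius 5.9, so the center F sits 5.9 in from both sides at F = (20.50, 17.30). That places the tangent points at R = (26.40, 17.30) on ER and T = (20.50, 23.20) on TM. Then |PR| = |R − P| = 31.56.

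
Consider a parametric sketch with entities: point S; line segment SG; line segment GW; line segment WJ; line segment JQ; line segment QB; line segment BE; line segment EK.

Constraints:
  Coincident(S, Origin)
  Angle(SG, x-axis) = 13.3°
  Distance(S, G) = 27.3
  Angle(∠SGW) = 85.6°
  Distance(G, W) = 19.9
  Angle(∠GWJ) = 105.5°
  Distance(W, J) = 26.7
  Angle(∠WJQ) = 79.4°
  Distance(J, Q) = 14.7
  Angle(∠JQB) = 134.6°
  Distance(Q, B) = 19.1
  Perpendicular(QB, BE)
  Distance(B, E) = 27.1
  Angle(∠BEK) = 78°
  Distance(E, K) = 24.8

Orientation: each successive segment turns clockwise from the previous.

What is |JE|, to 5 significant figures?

33.798

S is at the origin; SG runs at 13.3° with length 27.3, so G = (26.568, 6.2804). ∠SGW = 85.6° gives GW at -81.100° from the x-axis; with |GW| = 19.9, W = (29.647, -13.380). ∠GWJ = 105.5° gives WJ at -155.60° from the x-axis; with |WJ| = 26.7, J = (5.3313, -24.410). ∠WJQ = 79.4° gives JQ at 103.80° from the x-axis; with |JQ| = 14.7, Q = (1.8248, -10.134). ∠JQB = 134.6° gives QB at 58.400° from the x-axis; with |QB| = 19.1, B = (11.833, 6.1337). The perpendicularity gives BE at right angles to QB, so BE runs at -31.600°; with |BE| = 27.1, E = (34.915, -8.0663). Then |JE| = |E − J| = 33.798.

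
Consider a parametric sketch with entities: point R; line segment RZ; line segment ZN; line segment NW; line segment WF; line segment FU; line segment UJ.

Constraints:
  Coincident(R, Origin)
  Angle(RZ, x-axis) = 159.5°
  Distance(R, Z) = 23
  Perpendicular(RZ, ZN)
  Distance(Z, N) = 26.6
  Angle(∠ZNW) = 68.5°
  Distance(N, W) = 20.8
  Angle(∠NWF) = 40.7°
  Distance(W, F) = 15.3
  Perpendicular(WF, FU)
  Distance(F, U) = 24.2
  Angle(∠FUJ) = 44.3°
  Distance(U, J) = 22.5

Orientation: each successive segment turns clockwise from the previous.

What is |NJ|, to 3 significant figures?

17.1

R is at the origin; RZ runs at 159.5° with length 23.0, so Z = (-21.5, 8.05). RZ is perpendicular to ZN, so ZN runs at 69.5°; with |ZN| = 26.6, N = (-12.2, 33.0). ∠ZNW = 68.5° gives NW at -42.0° from the x-axis; with |NW| = 20.8, W = (3.23, 19.1). ∠NWF = 40.7° gives WF at 179° from the x-axis; with |WF| = 15.3, F = (-12.1, 19.4). WF ⟂ FU, so FU runs at 88.7°; with |FU| = 24.2, U = (-11.5, 43.6). ∠FUJ = 44.3° gives UJ at -47.0° from the x-axis; with |UJ| = 22.5, J = (3.83, 27.1). Then |NJ| = |J − N| = 17.1.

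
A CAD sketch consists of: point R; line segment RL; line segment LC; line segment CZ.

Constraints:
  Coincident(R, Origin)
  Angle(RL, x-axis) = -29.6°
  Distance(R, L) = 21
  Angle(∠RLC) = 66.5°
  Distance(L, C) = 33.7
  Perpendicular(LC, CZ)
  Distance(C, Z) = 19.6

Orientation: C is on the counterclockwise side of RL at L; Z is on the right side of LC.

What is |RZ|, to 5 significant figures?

46.383

R is at the origin; RL runs at -29.6° with length 21.0, so L = 21.0·(cos -29.6°, sin -29.6°) = (18.259, -10.373). ∠RLC = 66.5°, so LC runs at -29.6° + (180° − 66.5°) = 83.900° from the x-axis; with |LC| = 33.7, C = L + 33.7·(cos 83.900°, sin 83.900°) = (21.840, 23.136). The perpendicularity gives CZ at right angles to LC; with |CZ| = 19.6 on the right of LC, Z = C + 19.6·(0.99434, -0.10626) = (41.330, 21.054). Then |RZ| = |Z − R| = 46.383.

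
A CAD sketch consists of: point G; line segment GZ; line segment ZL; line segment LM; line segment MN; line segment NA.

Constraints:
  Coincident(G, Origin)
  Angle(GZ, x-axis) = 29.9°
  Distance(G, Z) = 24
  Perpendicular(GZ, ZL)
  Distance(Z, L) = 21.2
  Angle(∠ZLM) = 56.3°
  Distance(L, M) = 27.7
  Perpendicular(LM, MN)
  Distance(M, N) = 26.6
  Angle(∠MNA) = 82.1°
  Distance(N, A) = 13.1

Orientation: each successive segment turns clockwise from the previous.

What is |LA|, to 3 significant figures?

28.8

G is at the origin; GZ runs at 29.9° with length 24.0, so Z = (20.8, 12.0). GZ ⟂ ZL, so ZL runs at -60.1°; with |ZL| = 21.2, L = (31.4, -6.41). ∠ZLM = 56.3° gives LM at 176° from the x-axis; with |LM| = 27.7, M = (3.73, -4.58). LM is perpendicular to MN, so MN runs at 86.2°; with |MN| = 26.6, N = (5.50, 22.0). ∠MNA = 82.1° gives NA at -11.7° from the x-axis; with |NA| = 13.1, A = (18.3, 19.3). Then |LA| = |A − L| = 28.8.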